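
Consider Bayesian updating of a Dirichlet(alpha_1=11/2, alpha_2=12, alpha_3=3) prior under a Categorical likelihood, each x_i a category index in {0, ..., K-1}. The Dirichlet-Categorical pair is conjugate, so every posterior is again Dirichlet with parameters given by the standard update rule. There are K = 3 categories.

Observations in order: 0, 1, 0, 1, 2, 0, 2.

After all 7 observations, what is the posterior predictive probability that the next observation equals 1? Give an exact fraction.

28/55

obs 1: x=0 → posterior Dirichlet(13/2, 12, 3)
obs 2: x=1 → posterior Dirichlet(13/2, 13, 3)
obs 3: x=0 → posterior Dirichlet(15/2, 13, 3)
obs 4: x=1 → posterior Dirichlet(15/2, 14, 3)
obs 5: x=2 → posterior Dirichlet(15/2, 14, 4)
obs 6: x=0 → posterior Dirichlet(17/2, 14, 4)
obs 7: x=2 → posterior Dirichlet(17/2, 14, 5)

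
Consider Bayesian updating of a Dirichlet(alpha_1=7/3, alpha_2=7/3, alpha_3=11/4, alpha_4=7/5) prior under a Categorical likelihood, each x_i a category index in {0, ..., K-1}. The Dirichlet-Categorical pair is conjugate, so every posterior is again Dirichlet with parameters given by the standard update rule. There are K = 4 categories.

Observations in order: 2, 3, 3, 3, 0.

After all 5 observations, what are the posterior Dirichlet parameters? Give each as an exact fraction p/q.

alpha_1=10/3, alpha_2=7/3, alpha_3=15/4, alpha_4=22/5

obs 1: x=2 → posterior Dirichlet(7/3, 7/3, 15/4, 7/5)
obs 2: x=3 → posterior Dirichlet(7/3, 7/3, 15/4, 12/5)
obs 3: x=3 → posterior Dirichlet(7/3, 7/3, 15/4, 17/5)
obs 4: x=3 → posterior Dirichlet(7/3, 7/3, 15/4, 22/5)
obs 5: x=0 → posterior Dirichlet(10/3, 7/3, 15/4, 22/5)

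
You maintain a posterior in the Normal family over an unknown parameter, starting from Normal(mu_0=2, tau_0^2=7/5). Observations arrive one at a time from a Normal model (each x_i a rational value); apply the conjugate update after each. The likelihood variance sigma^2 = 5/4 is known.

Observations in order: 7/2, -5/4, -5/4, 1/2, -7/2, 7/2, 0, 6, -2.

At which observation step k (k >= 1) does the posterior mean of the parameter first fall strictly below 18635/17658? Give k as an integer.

obs 1: x=7/2 → posterior Normal(148/53, 35/53)
obs 2: x=-5/4 → posterior Normal(113/81, 35/81)
obs 3: x=-5/4 → posterior Normal(78/109, 35/109)
obs 4: x=1/2 → posterior Normal(92/137, 35/137)
obs 5: x=-7/2 → posterior Normal(-2/55, 7/33)
obs 6: x=7/2 → posterior Normal(92/193, 35/193)
obs 7: x=0 → posterior Normal(92/221, 35/221)
obs 8: x=6 → posterior Normal(260/249, 35/249)
obs 9: x=-2 → posterior Normal(204/277, 35/277)

k = 3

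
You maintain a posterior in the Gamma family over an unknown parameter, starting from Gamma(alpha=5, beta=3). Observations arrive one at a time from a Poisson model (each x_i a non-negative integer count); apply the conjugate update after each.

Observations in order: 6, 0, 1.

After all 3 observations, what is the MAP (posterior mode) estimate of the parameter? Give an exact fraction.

obs 1: x=6 → posterior Gamma(11, 4)
obs 2: x=0 → posterior Gamma(11, 5)
obs 3: x=1 → posterior Gamma(12, 6)

11/6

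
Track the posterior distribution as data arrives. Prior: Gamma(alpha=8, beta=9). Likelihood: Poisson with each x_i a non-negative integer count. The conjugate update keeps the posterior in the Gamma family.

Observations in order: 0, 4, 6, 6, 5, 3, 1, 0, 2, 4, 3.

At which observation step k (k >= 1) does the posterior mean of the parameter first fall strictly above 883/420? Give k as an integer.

obs 1: x=0 → posterior Gamma(8, 10)
obs 2: x=4 → posterior Gamma(12, 11)
obs 3: x=6 → posterior Gamma(18, 12)
obs 4: x=6 → posterior Gamma(24, 13)
obs 5: x=5 → posterior Gamma(29, 14)
obs 6: x=3 → posterior Gamma(32, 15)
obs 7: x=1 → posterior Gamma(33, 16)
obs 8: x=0 → posterior Gamma(33, 17)
obs 9: x=2 → posterior Gamma(35, 18)
obs 10: x=4 → posterior Gamma(39, 19)
obs 11: x=3 → posterior Gamma(42, 20)

k = 6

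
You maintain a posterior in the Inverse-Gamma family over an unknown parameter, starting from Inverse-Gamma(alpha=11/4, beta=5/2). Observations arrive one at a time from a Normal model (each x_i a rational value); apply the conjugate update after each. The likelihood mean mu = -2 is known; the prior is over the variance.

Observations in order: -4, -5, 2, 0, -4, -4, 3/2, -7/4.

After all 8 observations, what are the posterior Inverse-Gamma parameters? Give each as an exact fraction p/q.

obs 1: x=-4 → posterior Inverse-Gamma(13/4, 9/2)
obs 2: x=-5 → posterior Inverse-Gamma(15/4, 9)
obs 3: x=2 → posterior Inverse-Gamma(17/4, 17)
obs 4: x=0 → posterior Inverse-Gamma(19/4, 19)
obs 5: x=-4 → posterior Inverse-Gamma(21/4, 21)
obs 6: x=-4 → posterior Inverse-Gamma(23/4, 23)
obs 7: x=3/2 → posterior Inverse-Gamma(25/4, 233/8)
obs 8: x=-7/4 → posterior Inverse-Gamma(27/4, 933/32)

alpha=27/4, beta=933/32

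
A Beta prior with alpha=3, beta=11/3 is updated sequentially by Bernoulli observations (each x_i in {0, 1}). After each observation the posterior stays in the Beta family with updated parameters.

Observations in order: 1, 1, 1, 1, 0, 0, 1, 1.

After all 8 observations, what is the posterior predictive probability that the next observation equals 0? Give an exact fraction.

obs 1: x=1 → posterior Beta(4, 11/3)
obs 2: x=1 → posterior Beta(5, 11/3)
obs 3: x=1 → posterior Beta(6, 11/3)
obs 4: x=1 → posterior Beta(7, 11/3)
obs 5: x=0 → posterior Beta(7, 14/3)
obs 6: x=0 → posterior Beta(7, 17/3)
obs 7: x=1 → posterior Beta(8, 17/3)
obs 8: x=1 → posterior Beta(9, 17/3)

17/44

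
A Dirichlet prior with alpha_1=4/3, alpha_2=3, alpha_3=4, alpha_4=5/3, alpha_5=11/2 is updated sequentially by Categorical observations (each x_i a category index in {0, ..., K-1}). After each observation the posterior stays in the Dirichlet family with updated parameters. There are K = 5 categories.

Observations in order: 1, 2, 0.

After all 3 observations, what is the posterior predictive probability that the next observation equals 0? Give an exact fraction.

14/111

obs 1: x=1 → posterior Dirichlet(4/3, 4, 4, 5/3, 11/2)
obs 2: x=2 → posterior Dirichlet(4/3, 4, 5, 5/3, 11/2)
obs 3: x=0 → posterior Dirichlet(7/3, 4, 5, 5/3, 11/2)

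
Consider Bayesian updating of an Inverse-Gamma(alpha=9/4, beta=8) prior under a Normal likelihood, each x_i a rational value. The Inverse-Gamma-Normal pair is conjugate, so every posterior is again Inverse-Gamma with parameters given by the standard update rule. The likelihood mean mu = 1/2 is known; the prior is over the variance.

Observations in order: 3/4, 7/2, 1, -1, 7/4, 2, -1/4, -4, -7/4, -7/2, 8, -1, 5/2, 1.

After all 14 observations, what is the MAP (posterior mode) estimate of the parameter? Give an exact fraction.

obs 1: x=3/4 → posterior Inverse-Gamma(11/4, 257/32)
obs 2: x=7/2 → posterior Inverse-Gamma(13/4, 401/32)
obs 3: x=1 → posterior Inverse-Gamma(15/4, 405/32)
obs 4: x=-1 → posterior Inverse-Gamma(17/4, 441/32)
obs 5: x=7/4 → posterior Inverse-Gamma(19/4, 233/16)
obs 6: x=2 → posterior Inverse-Gamma(21/4, 251/16)
obs 7: x=-1/4 → posterior Inverse-Gamma(23/4, 511/32)
obs 8: x=-4 → posterior Inverse-Gamma(25/4, 835/32)
obs 9: x=-7/4 → posterior Inverse-Gamma(27/4, 229/8)
obs 10: x=-7/2 → posterior Inverse-Gamma(29/4, 293/8)
obs 11: x=8 → posterior Inverse-Gamma(31/4, 259/4)
obs 12: x=-1 → posterior Inverse-Gamma(33/4, 527/8)
obs 13: x=5/2 → posterior Inverse-Gamma(35/4, 543/8)
obs 14: x=1 → posterior Inverse-Gamma(37/4, 68)

272/41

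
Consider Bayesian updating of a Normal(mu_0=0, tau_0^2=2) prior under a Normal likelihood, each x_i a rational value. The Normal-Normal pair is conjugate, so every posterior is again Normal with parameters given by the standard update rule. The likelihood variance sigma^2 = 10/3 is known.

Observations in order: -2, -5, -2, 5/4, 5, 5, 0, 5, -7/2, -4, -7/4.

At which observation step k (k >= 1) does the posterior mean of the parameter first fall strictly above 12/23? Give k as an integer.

k = 8

obs 1: x=-2 → posterior Normal(-3/4, 5/4)
obs 2: x=-5 → posterior Normal(-21/11, 10/11)
obs 3: x=-2 → posterior Normal(-27/14, 5/7)
obs 4: x=5/4 → posterior Normal(-93/68, 10/17)
obs 5: x=5 → posterior Normal(-33/80, 1/2)
obs 6: x=5 → posterior Normal(27/92, 10/23)
obs 7: x=0 → posterior Normal(27/104, 5/13)
obs 8: x=5 → posterior Normal(3/4, 10/29)
obs 9: x=-7/2 → posterior Normal(45/128, 5/16)
obs 10: x=-4 → posterior Normal(-3/140, 2/7)
obs 11: x=-7/4 → posterior Normal(-3/19, 5/19)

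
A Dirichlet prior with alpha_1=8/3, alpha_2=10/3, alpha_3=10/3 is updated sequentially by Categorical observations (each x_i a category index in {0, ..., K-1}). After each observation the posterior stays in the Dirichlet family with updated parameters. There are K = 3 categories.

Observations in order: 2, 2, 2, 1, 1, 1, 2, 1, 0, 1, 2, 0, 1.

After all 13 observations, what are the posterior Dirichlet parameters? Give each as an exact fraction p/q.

obs 1: x=2 → posterior Dirichlet(8/3, 10/3, 13/3)
obs 2: x=2 → posterior Dirichlet(8/3, 10/3, 16/3)
obs 3: x=2 → posterior Dirichlet(8/3, 10/3, 19/3)
obs 4: x=1 → posterior Dirichlet(8/3, 13/3, 19/3)
obs 5: x=1 → posterior Dirichlet(8/3, 16/3, 19/3)
obs 6: x=1 → posterior Dirichlet(8/3, 19/3, 19/3)
obs 7: x=2 → posterior Dirichlet(8/3, 19/3, 22/3)
obs 8: x=1 → posterior Dirichlet(8/3, 22/3, 22/3)
obs 9: x=0 → posterior Dirichlet(11/3, 22/3, 22/3)
obs 10: x=1 → posterior Dirichlet(11/3, 25/3, 22/3)
obs 11: x=2 → posterior Dirichlet(11/3, 25/3, 25/3)
obs 12: x=0 → posterior Dirichlet(14/3, 25/3, 25/3)
obs 13: x=1 → posterior Dirichlet(14/3, 28/3, 25/3)

alpha_1=14/3, alpha_2=28/3, alpha_3=25/3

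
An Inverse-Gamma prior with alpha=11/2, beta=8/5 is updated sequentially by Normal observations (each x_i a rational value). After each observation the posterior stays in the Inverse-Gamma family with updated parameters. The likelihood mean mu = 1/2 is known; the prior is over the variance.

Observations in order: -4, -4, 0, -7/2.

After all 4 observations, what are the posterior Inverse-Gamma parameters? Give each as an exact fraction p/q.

obs 1: x=-4 → posterior Inverse-Gamma(6, 469/40)
obs 2: x=-4 → posterior Inverse-Gamma(13/2, 437/20)
obs 3: x=0 → posterior Inverse-Gamma(7, 879/40)
obs 4: x=-7/2 → posterior Inverse-Gamma(15/2, 1199/40)

alpha=15/2, beta=1199/40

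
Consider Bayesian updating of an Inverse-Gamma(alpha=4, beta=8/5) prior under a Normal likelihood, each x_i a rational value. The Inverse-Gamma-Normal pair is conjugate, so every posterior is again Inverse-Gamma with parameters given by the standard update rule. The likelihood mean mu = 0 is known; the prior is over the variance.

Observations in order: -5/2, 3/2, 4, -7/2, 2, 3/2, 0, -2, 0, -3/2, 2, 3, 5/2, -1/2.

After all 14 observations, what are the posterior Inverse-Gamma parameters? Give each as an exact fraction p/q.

obs 1: x=-5/2 → posterior Inverse-Gamma(9/2, 189/40)
obs 2: x=3/2 → posterior Inverse-Gamma(5, 117/20)
obs 3: x=4 → posterior Inverse-Gamma(11/2, 277/20)
obs 4: x=-7/2 → posterior Inverse-Gamma(6, 799/40)
obs 5: x=2 → posterior Inverse-Gamma(13/2, 879/40)
obs 6: x=3/2 → posterior Inverse-Gamma(7, 231/10)
obs 7: x=0 → posterior Inverse-Gamma(15/2, 231/10)
obs 8: x=-2 → posterior Inverse-Gamma(8, 251/10)
obs 9: x=0 → posterior Inverse-Gamma(17/2, 251/10)
obs 10: x=-3/2 → posterior Inverse-Gamma(9, 1049/40)
obs 11: x=2 → posterior Inverse-Gamma(19/2, 1129/40)
obs 12: x=3 → posterior Inverse-Gamma(10, 1309/40)
obs 13: x=5/2 → posterior Inverse-Gamma(21/2, 717/20)
obs 14: x=-1/2 → posterior Inverse-Gamma(11, 1439/40)

alpha=11, beta=1439/40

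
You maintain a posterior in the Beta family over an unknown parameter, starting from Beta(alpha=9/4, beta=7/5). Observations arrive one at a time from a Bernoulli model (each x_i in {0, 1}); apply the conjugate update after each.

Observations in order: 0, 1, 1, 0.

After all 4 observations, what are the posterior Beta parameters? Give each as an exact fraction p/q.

alpha=17/4, beta=17/5

obs 1: x=0 → posterior Beta(9/4, 12/5)
obs 2: x=1 → posterior Beta(13/4, 12/5)
obs 3: x=1 → posterior Beta(17/4, 12/5)
obs 4: x=0 → posterior Beta(17/4, 17/5)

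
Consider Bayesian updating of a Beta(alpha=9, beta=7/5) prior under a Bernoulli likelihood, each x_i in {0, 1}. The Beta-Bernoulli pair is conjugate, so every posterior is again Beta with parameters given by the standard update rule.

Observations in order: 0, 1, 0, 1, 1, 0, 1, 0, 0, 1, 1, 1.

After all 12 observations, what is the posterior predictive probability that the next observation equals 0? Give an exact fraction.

2/7

obs 1: x=0 → posterior Beta(9, 12/5)
obs 2: x=1 → posterior Beta(10, 12/5)
obs 3: x=0 → posterior Beta(10, 17/5)
obs 4: x=1 → posterior Beta(11, 17/5)
obs 5: x=1 → posterior Beta(12, 17/5)
obs 6: x=0 → posterior Beta(12, 22/5)
obs 7: x=1 → posterior Beta(13, 22/5)
obs 8: x=0 → posterior Beta(13, 27/5)
obs 9: x=0 → posterior Beta(13, 32/5)
obs 10: x=1 → posterior Beta(14, 32/5)
obs 11: x=1 → posterior Beta(15, 32/5)
obs 12: x=1 → posterior Beta(16, 32/5)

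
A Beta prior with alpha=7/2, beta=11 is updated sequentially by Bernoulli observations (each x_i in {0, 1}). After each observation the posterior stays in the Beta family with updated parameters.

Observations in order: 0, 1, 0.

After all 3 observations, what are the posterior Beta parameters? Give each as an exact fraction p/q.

alpha=9/2, beta=13

obs 1: x=0 → posterior Beta(7/2, 12)
obs 2: x=1 → posterior Beta(9/2, 12)
obs 3: x=0 → posterior Beta(9/2, 13)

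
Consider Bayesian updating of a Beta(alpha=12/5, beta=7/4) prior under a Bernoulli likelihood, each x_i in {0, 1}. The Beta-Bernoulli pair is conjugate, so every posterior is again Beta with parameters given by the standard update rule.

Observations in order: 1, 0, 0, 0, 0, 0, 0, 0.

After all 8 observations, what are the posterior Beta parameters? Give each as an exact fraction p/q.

obs 1: x=1 → posterior Beta(17/5, 7/4)
obs 2: x=0 → posterior Beta(17/5, 11/4)
obs 3: x=0 → posterior Beta(17/5, 15/4)
obs 4: x=0 → posterior Beta(17/5, 19/4)
obs 5: x=0 → posterior Beta(17/5, 23/4)
obs 6: x=0 → posterior Beta(17/5, 27/4)
obs 7: x=0 → posterior Beta(17/5, 31/4)
obs 8: x=0 → posterior Beta(17/5, 35/4)

alpha=17/5, beta=35/4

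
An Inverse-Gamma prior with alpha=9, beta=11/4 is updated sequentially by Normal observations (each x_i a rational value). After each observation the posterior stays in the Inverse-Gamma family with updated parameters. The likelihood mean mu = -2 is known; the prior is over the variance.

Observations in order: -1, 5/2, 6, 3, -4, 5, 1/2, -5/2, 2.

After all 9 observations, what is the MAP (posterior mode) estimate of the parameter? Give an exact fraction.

765/116

obs 1: x=-1 → posterior Inverse-Gamma(19/2, 13/4)
obs 2: x=5/2 → posterior Inverse-Gamma(10, 107/8)
obs 3: x=6 → posterior Inverse-Gamma(21/2, 363/8)
obs 4: x=3 → posterior Inverse-Gamma(11, 463/8)
obs 5: x=-4 → posterior Inverse-Gamma(23/2, 479/8)
obs 6: x=5 → posterior Inverse-Gamma(12, 675/8)
obs 7: x=1/2 → posterior Inverse-Gamma(25/2, 175/2)
obs 8: x=-5/2 → posterior Inverse-Gamma(13, 701/8)
obs 9: x=2 → posterior Inverse-Gamma(27/2, 765/8)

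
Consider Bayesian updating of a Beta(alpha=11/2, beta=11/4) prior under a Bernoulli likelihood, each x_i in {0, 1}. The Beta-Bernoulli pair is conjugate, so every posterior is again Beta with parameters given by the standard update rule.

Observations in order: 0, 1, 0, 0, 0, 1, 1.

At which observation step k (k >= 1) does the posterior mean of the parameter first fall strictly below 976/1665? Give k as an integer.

obs 1: x=0 → posterior Beta(11/2, 15/4)
obs 2: x=1 → posterior Beta(13/2, 15/4)
obs 3: x=0 → posterior Beta(13/2, 19/4)
obs 4: x=0 → posterior Beta(13/2, 23/4)
obs 5: x=0 → posterior Beta(13/2, 27/4)
obs 6: x=1 → posterior Beta(15/2, 27/4)
obs 7: x=1 → posterior Beta(17/2, 27/4)

k = 3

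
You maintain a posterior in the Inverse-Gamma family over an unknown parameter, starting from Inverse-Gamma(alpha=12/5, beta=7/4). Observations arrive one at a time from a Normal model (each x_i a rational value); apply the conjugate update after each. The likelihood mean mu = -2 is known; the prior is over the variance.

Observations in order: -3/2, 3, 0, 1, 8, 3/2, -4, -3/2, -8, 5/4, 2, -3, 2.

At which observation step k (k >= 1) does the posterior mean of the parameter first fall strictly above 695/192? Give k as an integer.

obs 1: x=-3/2 → posterior Inverse-Gamma(29/10, 15/8)
obs 2: x=3 → posterior Inverse-Gamma(17/5, 115/8)
obs 3: x=0 → posterior Inverse-Gamma(39/10, 131/8)
obs 4: x=1 → posterior Inverse-Gamma(22/5, 167/8)
obs 5: x=8 → posterior Inverse-Gamma(49/10, 567/8)
obs 6: x=3/2 → posterior Inverse-Gamma(27/5, 77)
obs 7: x=-4 → posterior Inverse-Gamma(59/10, 79)
obs 8: x=-3/2 → posterior Inverse-Gamma(32/5, 633/8)
obs 9: x=-8 → posterior Inverse-Gamma(69/10, 777/8)
obs 10: x=5/4 → posterior Inverse-Gamma(37/5, 3277/32)
obs 11: x=2 → posterior Inverse-Gamma(79/10, 3533/32)
obs 12: x=-3 → posterior Inverse-Gamma(42/5, 3549/32)
obs 13: x=2 → posterior Inverse-Gamma(89/10, 3805/32)

k = 2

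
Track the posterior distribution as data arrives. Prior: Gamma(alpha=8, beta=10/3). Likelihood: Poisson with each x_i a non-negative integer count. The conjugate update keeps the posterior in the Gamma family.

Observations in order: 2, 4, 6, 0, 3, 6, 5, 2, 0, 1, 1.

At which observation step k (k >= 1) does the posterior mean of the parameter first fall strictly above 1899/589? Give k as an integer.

obs 1: x=2 → posterior Gamma(10, 13/3)
obs 2: x=4 → posterior Gamma(14, 16/3)
obs 3: x=6 → posterior Gamma(20, 19/3)
obs 4: x=0 → posterior Gamma(20, 22/3)
obs 5: x=3 → posterior Gamma(23, 25/3)
obs 6: x=6 → posterior Gamma(29, 28/3)
obs 7: x=5 → posterior Gamma(34, 31/3)
obs 8: x=2 → posterior Gamma(36, 34/3)
obs 9: x=0 → posterior Gamma(36, 37/3)
obs 10: x=1 → posterior Gamma(37, 40/3)
obs 11: x=1 → posterior Gamma(38, 43/3)

k = 7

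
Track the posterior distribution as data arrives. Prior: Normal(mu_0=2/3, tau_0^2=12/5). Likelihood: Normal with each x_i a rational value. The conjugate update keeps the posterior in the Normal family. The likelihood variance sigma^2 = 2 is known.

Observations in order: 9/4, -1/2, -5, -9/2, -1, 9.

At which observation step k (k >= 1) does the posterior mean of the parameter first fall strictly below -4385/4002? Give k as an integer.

k = 4

obs 1: x=9/4 → posterior Normal(101/66, 12/11)
obs 2: x=-1/2 → posterior Normal(83/102, 12/17)
obs 3: x=-5 → posterior Normal(-97/138, 12/23)
obs 4: x=-9/2 → posterior Normal(-259/174, 12/29)
obs 5: x=-1 → posterior Normal(-59/42, 12/35)
obs 6: x=9 → posterior Normal(29/246, 12/41)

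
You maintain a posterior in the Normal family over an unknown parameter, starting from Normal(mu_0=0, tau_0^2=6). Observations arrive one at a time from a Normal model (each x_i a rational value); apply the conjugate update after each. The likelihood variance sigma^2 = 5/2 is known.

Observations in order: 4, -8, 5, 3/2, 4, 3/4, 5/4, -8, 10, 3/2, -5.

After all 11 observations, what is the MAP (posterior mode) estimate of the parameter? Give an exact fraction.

obs 1: x=4 → posterior Normal(48/17, 30/17)
obs 2: x=-8 → posterior Normal(-48/29, 30/29)
obs 3: x=5 → posterior Normal(12/41, 30/41)
obs 4: x=3/2 → posterior Normal(30/53, 30/53)
obs 5: x=4 → posterior Normal(6/5, 6/13)
obs 6: x=3/4 → posterior Normal(87/77, 30/77)
obs 7: x=5/4 → posterior Normal(102/89, 30/89)
obs 8: x=-8 → posterior Normal(6/101, 30/101)
obs 9: x=10 → posterior Normal(126/113, 30/113)
obs 10: x=3/2 → posterior Normal(144/125, 6/25)
obs 11: x=-5 → posterior Normal(84/137, 30/137)

84/137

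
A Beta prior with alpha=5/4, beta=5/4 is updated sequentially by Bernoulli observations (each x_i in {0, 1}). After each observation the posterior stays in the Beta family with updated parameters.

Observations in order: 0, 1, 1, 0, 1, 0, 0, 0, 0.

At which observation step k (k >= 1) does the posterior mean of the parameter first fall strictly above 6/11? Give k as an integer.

k = 3

obs 1: x=0 → posterior Beta(5/4, 9/4)
obs 2: x=1 → posterior Beta(9/4, 9/4)
obs 3: x=1 → posterior Beta(13/4, 9/4)
obs 4: x=0 → posterior Beta(13/4, 13/4)
obs 5: x=1 → posterior Beta(17/4, 13/4)
obs 6: x=0 → posterior Beta(17/4, 17/4)
obs 7: x=0 → posterior Beta(17/4, 21/4)
obs 8: x=0 → posterior Beta(17/4, 25/4)
obs 9: x=0 → posterior Beta(17/4, 29/4)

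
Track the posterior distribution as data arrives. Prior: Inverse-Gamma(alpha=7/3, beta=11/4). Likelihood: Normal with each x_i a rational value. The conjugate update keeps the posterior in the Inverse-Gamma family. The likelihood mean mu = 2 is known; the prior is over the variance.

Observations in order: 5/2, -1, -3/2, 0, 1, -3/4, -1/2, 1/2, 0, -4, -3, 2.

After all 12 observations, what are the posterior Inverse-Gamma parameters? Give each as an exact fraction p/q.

obs 1: x=5/2 → posterior Inverse-Gamma(17/6, 23/8)
obs 2: x=-1 → posterior Inverse-Gamma(10/3, 59/8)
obs 3: x=-3/2 → posterior Inverse-Gamma(23/6, 27/2)
obs 4: x=0 → posterior Inverse-Gamma(13/3, 31/2)
obs 5: x=1 → posterior Inverse-Gamma(29/6, 16)
obs 6: x=-3/4 → posterior Inverse-Gamma(16/3, 633/32)
obs 7: x=-1/2 → posterior Inverse-Gamma(35/6, 733/32)
obs 8: x=1/2 → posterior Inverse-Gamma(19/3, 769/32)
obs 9: x=0 → posterior Inverse-Gamma(41/6, 833/32)
obs 10: x=-4 → posterior Inverse-Gamma(22/3, 1409/32)
obs 11: x=-3 → posterior Inverse-Gamma(47/6, 1809/32)
obs 12: x=2 → posterior Inverse-Gamma(25/3, 1809/32)

alpha=25/3, beta=1809/32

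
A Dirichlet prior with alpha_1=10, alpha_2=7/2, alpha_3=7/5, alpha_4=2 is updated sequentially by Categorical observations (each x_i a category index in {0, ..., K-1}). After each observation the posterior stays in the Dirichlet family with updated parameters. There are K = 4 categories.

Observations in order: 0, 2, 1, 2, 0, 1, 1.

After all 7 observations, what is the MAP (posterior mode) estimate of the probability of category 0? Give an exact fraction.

obs 1: x=0 → posterior Dirichlet(11, 7/2, 7/5, 2)
obs 2: x=2 → posterior Dirichlet(11, 7/2, 12/5, 2)
obs 3: x=1 → posterior Dirichlet(11, 9/2, 12/5, 2)
obs 4: x=2 → posterior Dirichlet(11, 9/2, 17/5, 2)
obs 5: x=0 → posterior Dirichlet(12, 9/2, 17/5, 2)
obs 6: x=1 → posterior Dirichlet(12, 11/2, 17/5, 2)
obs 7: x=1 → posterior Dirichlet(12, 13/2, 17/5, 2)

110/199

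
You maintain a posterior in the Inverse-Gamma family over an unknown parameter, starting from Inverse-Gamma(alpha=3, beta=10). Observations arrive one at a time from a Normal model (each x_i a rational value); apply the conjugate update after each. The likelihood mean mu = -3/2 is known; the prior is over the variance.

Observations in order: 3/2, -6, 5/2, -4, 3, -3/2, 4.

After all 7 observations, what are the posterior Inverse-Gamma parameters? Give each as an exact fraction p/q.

obs 1: x=3/2 → posterior Inverse-Gamma(7/2, 29/2)
obs 2: x=-6 → posterior Inverse-Gamma(4, 197/8)
obs 3: x=5/2 → posterior Inverse-Gamma(9/2, 261/8)
obs 4: x=-4 → posterior Inverse-Gamma(5, 143/4)
obs 5: x=3 → posterior Inverse-Gamma(11/2, 367/8)
obs 6: x=-3/2 → posterior Inverse-Gamma(6, 367/8)
obs 7: x=4 → posterior Inverse-Gamma(13/2, 61)

alpha=13/2, beta=61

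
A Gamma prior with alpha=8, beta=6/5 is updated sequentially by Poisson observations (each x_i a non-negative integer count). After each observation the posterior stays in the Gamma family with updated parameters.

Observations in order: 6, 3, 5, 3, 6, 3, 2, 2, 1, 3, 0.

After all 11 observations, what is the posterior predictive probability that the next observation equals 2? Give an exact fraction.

obs 1: x=6 → posterior Gamma(14, 11/5)
obs 2: x=3 → posterior Gamma(17, 16/5)
obs 3: x=5 → posterior Gamma(22, 21/5)
obs 4: x=3 → posterior Gamma(25, 26/5)
obs 5: x=6 → posterior Gamma(31, 31/5)
obs 6: x=3 → posterior Gamma(34, 36/5)
obs 7: x=2 → posterior Gamma(36, 41/5)
obs 8: x=2 → posterior Gamma(38, 46/5)
obs 9: x=1 → posterior Gamma(39, 51/5)
obs 10: x=3 → posterior Gamma(42, 56/5)
obs 11: x=0 → posterior Gamma(42, 61/5)

7250360062022230692070443590524693992866490828224773025778021548459968575460525/38265897963703156852991156576581866905519024765536409365685790778028375893082112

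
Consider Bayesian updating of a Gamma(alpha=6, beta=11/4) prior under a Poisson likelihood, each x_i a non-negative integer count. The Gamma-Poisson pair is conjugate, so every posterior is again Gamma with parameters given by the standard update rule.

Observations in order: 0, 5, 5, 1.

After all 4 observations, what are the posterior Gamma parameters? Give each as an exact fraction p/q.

obs 1: x=0 → posterior Gamma(6, 15/4)
obs 2: x=5 → posterior Gamma(11, 19/4)
obs 3: x=5 → posterior Gamma(16, 23/4)
obs 4: x=1 → posterior Gamma(17, 27/4)

alpha=17, beta=27/4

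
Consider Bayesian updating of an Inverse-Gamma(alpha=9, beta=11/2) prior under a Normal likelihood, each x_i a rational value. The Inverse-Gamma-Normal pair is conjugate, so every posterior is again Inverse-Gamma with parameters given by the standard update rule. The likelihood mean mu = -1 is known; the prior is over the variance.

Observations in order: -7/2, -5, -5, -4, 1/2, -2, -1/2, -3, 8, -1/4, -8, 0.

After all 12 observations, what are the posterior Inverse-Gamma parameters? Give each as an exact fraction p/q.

obs 1: x=-7/2 → posterior Inverse-Gamma(19/2, 69/8)
obs 2: x=-5 → posterior Inverse-Gamma(10, 133/8)
obs 3: x=-5 → posterior Inverse-Gamma(21/2, 197/8)
obs 4: x=-4 → posterior Inverse-Gamma(11, 233/8)
obs 5: x=1/2 → posterior Inverse-Gamma(23/2, 121/4)
obs 6: x=-2 → posterior Inverse-Gamma(12, 123/4)
obs 7: x=-1/2 → posterior Inverse-Gamma(25/2, 247/8)
obs 8: x=-3 → posterior Inverse-Gamma(13, 263/8)
obs 9: x=8 → posterior Inverse-Gamma(27/2, 587/8)
obs 10: x=-1/4 → posterior Inverse-Gamma(14, 2357/32)
obs 11: x=-8 → posterior Inverse-Gamma(29/2, 3141/32)
obs 12: x=0 → posterior Inverse-Gamma(15, 3157/32)

alpha=15, beta=3157/32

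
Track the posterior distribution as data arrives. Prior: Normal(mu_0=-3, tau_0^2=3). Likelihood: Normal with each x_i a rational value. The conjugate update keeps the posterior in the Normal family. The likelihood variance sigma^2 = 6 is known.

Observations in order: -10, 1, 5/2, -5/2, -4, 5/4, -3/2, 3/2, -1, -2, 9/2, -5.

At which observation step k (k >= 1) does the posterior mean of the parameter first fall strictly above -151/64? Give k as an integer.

obs 1: x=-10 → posterior Normal(-16/3, 2)
obs 2: x=1 → posterior Normal(-15/4, 3/2)
obs 3: x=5/2 → posterior Normal(-5/2, 6/5)
obs 4: x=-5/2 → posterior Normal(-5/2, 1)
obs 5: x=-4 → posterior Normal(-19/7, 6/7)
obs 6: x=5/4 → posterior Normal(-71/32, 3/4)
obs 7: x=-3/2 → posterior Normal(-77/36, 2/3)
obs 8: x=3/2 → posterior Normal(-71/40, 3/5)
obs 9: x=-1 → posterior Normal(-75/44, 6/11)
obs 10: x=-2 → posterior Normal(-83/48, 1/2)
obs 11: x=9/2 → posterior Normal(-5/4, 6/13)
obs 12: x=-5 → posterior Normal(-85/56, 3/7)

k = 6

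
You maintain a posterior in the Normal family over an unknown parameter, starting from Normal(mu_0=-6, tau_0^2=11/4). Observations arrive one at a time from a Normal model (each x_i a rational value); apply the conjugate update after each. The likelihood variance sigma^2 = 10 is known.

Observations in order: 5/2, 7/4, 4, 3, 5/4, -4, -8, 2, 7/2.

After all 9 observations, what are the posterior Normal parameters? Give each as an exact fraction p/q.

obs 1: x=5/2 → posterior Normal(-25/6, 110/51)
obs 2: x=7/4 → posterior Normal(-773/248, 55/31)
obs 3: x=4 → posterior Normal(-597/292, 110/73)
obs 4: x=3 → posterior Normal(-155/112, 55/42)
obs 5: x=5/4 → posterior Normal(-41/38, 22/19)
obs 6: x=-4 → posterior Normal(-293/212, 55/53)
obs 7: x=-8 → posterior Normal(-469/234, 110/117)
obs 8: x=2 → posterior Normal(-425/256, 55/64)
obs 9: x=7/2 → posterior Normal(-174/139, 110/139)

mu_0=-174/139, tau_0^2=110/139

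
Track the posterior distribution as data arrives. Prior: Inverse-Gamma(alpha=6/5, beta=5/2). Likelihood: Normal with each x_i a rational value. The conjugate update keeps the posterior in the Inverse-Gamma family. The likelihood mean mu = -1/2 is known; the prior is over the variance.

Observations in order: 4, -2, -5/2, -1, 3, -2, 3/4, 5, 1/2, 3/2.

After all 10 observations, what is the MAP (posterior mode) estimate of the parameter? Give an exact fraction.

obs 1: x=4 → posterior Inverse-Gamma(17/10, 101/8)
obs 2: x=-2 → posterior Inverse-Gamma(11/5, 55/4)
obs 3: x=-5/2 → posterior Inverse-Gamma(27/10, 63/4)
obs 4: x=-1 → posterior Inverse-Gamma(16/5, 127/8)
obs 5: x=3 → posterior Inverse-Gamma(37/10, 22)
obs 6: x=-2 → posterior Inverse-Gamma(21/5, 185/8)
obs 7: x=3/4 → posterior Inverse-Gamma(47/10, 765/32)
obs 8: x=5 → posterior Inverse-Gamma(26/5, 1249/32)
obs 9: x=1/2 → posterior Inverse-Gamma(57/10, 1265/32)
obs 10: x=3/2 → posterior Inverse-Gamma(31/5, 1329/32)

2215/384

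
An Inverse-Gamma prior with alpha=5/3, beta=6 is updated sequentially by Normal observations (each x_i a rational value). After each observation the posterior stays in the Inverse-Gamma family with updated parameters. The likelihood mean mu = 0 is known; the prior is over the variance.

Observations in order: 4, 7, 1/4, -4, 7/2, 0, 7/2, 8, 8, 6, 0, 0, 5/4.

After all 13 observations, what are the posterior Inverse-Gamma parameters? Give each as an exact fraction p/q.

alpha=49/6, beta=2265/16

obs 1: x=4 → posterior Inverse-Gamma(13/6, 14)
obs 2: x=7 → posterior Inverse-Gamma(8/3, 77/2)
obs 3: x=1/4 → posterior Inverse-Gamma(19/6, 1233/32)
obs 4: x=-4 → posterior Inverse-Gamma(11/3, 1489/32)
obs 5: x=7/2 → posterior Inverse-Gamma(25/6, 1685/32)
obs 6: x=0 → posterior Inverse-Gamma(14/3, 1685/32)
obs 7: x=7/2 → posterior Inverse-Gamma(31/6, 1881/32)
obs 8: x=8 → posterior Inverse-Gamma(17/3, 2905/32)
obs 9: x=8 → posterior Inverse-Gamma(37/6, 3929/32)
obs 10: x=6 → posterior Inverse-Gamma(20/3, 4505/32)
obs 11: x=0 → posterior Inverse-Gamma(43/6, 4505/32)
obs 12: x=0 → posterior Inverse-Gamma(23/3, 4505/32)
obs 13: x=5/4 → posterior Inverse-Gamma(49/6, 2265/16)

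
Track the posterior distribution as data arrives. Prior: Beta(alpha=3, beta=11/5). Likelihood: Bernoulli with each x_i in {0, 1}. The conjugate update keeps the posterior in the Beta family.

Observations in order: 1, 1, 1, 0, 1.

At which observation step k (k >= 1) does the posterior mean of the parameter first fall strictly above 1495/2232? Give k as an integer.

obs 1: x=1 → posterior Beta(4, 11/5)
obs 2: x=1 → posterior Beta(5, 11/5)
obs 3: x=1 → posterior Beta(6, 11/5)
obs 4: x=0 → posterior Beta(6, 16/5)
obs 5: x=1 → posterior Beta(7, 16/5)

k = 2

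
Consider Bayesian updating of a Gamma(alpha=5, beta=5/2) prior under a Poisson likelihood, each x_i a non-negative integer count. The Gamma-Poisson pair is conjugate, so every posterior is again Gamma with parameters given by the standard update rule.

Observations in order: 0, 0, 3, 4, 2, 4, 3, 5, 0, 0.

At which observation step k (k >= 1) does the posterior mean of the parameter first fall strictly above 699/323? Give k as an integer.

obs 1: x=0 → posterior Gamma(5, 7/2)
obs 2: x=0 → posterior Gamma(5, 9/2)
obs 3: x=3 → posterior Gamma(8, 11/2)
obs 4: x=4 → posterior Gamma(12, 13/2)
obs 5: x=2 → posterior Gamma(14, 15/2)
obs 6: x=4 → posterior Gamma(18, 17/2)
obs 7: x=3 → posterior Gamma(21, 19/2)
obs 8: x=5 → posterior Gamma(26, 21/2)
obs 9: x=0 → posterior Gamma(26, 23/2)
obs 10: x=0 → posterior Gamma(26, 25/2)

k = 7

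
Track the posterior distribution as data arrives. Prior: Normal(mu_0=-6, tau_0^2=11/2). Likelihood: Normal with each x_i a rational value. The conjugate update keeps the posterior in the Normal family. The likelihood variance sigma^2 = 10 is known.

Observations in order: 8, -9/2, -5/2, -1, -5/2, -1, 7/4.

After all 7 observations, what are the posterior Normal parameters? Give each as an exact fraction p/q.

mu_0=-557/388, tau_0^2=110/97

obs 1: x=8 → posterior Normal(-32/31, 110/31)
obs 2: x=-9/2 → posterior Normal(-163/84, 55/21)
obs 3: x=-5/2 → posterior Normal(-109/53, 110/53)
obs 4: x=-1 → posterior Normal(-15/8, 55/32)
obs 5: x=-5/2 → posterior Normal(-59/30, 22/15)
obs 6: x=-1 → posterior Normal(-317/172, 55/43)
obs 7: x=7/4 → posterior Normal(-557/388, 110/97)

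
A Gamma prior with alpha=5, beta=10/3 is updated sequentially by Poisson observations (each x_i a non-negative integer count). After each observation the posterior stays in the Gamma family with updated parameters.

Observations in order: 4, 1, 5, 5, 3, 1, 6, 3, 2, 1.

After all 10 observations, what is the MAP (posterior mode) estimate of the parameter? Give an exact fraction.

obs 1: x=4 → posterior Gamma(9, 13/3)
obs 2: x=1 → posterior Gamma(10, 16/3)
obs 3: x=5 → posterior Gamma(15, 19/3)
obs 4: x=5 → posterior Gamma(20, 22/3)
obs 5: x=3 → posterior Gamma(23, 25/3)
obs 6: x=1 → posterior Gamma(24, 28/3)
obs 7: x=6 → posterior Gamma(30, 31/3)
obs 8: x=3 → posterior Gamma(33, 34/3)
obs 9: x=2 → posterior Gamma(35, 37/3)
obs 10: x=1 → posterior Gamma(36, 40/3)

21/8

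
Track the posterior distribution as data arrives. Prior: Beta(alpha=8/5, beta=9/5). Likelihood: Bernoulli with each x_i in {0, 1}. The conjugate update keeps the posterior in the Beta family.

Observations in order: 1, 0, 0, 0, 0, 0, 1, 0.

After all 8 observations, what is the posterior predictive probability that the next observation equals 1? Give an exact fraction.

obs 1: x=1 → posterior Beta(13/5, 9/5)
obs 2: x=0 → posterior Beta(13/5, 14/5)
obs 3: x=0 → posterior Beta(13/5, 19/5)
obs 4: x=0 → posterior Beta(13/5, 24/5)
obs 5: x=0 → posterior Beta(13/5, 29/5)
obs 6: x=0 → posterior Beta(13/5, 34/5)
obs 7: x=1 → posterior Beta(18/5, 34/5)
obs 8: x=0 → posterior Beta(18/5, 39/5)

6/19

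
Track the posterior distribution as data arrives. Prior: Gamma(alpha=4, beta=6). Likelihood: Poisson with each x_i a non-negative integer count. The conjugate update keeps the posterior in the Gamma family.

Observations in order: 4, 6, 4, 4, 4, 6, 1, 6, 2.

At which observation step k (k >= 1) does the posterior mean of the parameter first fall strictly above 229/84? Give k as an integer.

k = 8

obs 1: x=4 → posterior Gamma(8, 7)
obs 2: x=6 → posterior Gamma(14, 8)
obs 3: x=4 → posterior Gamma(18, 9)
obs 4: x=4 → posterior Gamma(22, 10)
obs 5: x=4 → posterior Gamma(26, 11)
obs 6: x=6 → posterior Gamma(32, 12)
obs 7: x=1 → posterior Gamma(33, 13)
obs 8: x=6 → posterior Gamma(39, 14)
obs 9: x=2 → posterior Gamma(41, 15)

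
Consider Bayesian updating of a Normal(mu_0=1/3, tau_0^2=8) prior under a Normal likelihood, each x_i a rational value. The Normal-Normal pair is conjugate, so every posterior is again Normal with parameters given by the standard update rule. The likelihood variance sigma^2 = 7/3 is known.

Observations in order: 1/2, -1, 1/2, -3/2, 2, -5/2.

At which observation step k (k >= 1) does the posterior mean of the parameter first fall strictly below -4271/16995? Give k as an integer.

obs 1: x=1/2 → posterior Normal(43/93, 56/31)
obs 2: x=-1 → posterior Normal(-29/165, 56/55)
obs 3: x=1/2 → posterior Normal(7/237, 56/79)
obs 4: x=-3/2 → posterior Normal(-101/309, 56/103)
obs 5: x=2 → posterior Normal(43/381, 56/127)
obs 6: x=-5/2 → posterior Normal(-137/453, 56/151)

k = 4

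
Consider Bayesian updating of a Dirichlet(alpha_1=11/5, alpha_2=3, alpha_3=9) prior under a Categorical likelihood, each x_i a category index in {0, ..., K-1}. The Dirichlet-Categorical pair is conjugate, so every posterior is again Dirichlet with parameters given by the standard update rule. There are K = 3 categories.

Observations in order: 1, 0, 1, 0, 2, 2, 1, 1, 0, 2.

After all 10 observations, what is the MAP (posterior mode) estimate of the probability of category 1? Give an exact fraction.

obs 1: x=1 → posterior Dirichlet(11/5, 4, 9)
obs 2: x=0 → posterior Dirichlet(16/5, 4, 9)
obs 3: x=1 → posterior Dirichlet(16/5, 5, 9)
obs 4: x=0 → posterior Dirichlet(21/5, 5, 9)
obs 5: x=2 → posterior Dirichlet(21/5, 5, 10)
obs 6: x=2 → posterior Dirichlet(21/5, 5, 11)
obs 7: x=1 → posterior Dirichlet(21/5, 6, 11)
obs 8: x=1 → posterior Dirichlet(21/5, 7, 11)
obs 9: x=0 → posterior Dirichlet(26/5, 7, 11)
obs 10: x=2 → posterior Dirichlet(26/5, 7, 12)

15/53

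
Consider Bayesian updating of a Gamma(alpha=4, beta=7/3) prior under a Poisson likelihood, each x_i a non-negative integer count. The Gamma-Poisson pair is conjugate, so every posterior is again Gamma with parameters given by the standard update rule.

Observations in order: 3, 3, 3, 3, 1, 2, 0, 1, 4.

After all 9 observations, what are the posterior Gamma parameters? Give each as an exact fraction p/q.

obs 1: x=3 → posterior Gamma(7, 10/3)
obs 2: x=3 → posterior Gamma(10, 13/3)
obs 3: x=3 → posterior Gamma(13, 16/3)
obs 4: x=3 → posterior Gamma(16, 19/3)
obs 5: x=1 → posterior Gamma(17, 22/3)
obs 6: x=2 → posterior Gamma(19, 25/3)
obs 7: x=0 → posterior Gamma(19, 28/3)
obs 8: x=1 → posterior Gamma(20, 31/3)
obs 9: x=4 → posterior Gamma(24, 34/3)

alpha=24, beta=34/3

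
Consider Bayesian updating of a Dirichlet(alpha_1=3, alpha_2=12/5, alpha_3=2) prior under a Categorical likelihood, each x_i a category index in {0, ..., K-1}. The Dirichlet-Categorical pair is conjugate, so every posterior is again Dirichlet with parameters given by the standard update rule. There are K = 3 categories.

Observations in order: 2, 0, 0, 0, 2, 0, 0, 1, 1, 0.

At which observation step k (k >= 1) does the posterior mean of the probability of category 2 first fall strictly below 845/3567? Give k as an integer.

k = 10

obs 1: x=2 → posterior Dirichlet(3, 12/5, 3)
obs 2: x=0 → posterior Dirichlet(4, 12/5, 3)
obs 3: x=0 → posterior Dirichlet(5, 12/5, 3)
obs 4: x=0 → posterior Dirichlet(6, 12/5, 3)
obs 5: x=2 → posterior Dirichlet(6, 12/5, 4)
obs 6: x=0 → posterior Dirichlet(7, 12/5, 4)
obs 7: x=0 → posterior Dirichlet(8, 12/5, 4)
obs 8: x=1 → posterior Dirichlet(8, 17/5, 4)
obs 9: x=1 → posterior Dirichlet(8, 22/5, 4)
obs 10: x=0 → posterior Dirichlet(9, 22/5, 4)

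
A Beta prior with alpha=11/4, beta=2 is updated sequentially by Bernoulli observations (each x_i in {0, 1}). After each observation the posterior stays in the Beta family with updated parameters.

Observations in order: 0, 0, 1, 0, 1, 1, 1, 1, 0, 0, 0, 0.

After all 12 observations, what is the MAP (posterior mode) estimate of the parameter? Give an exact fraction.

obs 1: x=0 → posterior Beta(11/4, 3)
obs 2: x=0 → posterior Beta(11/4, 4)
obs 3: x=1 → posterior Beta(15/4, 4)
obs 4: x=0 → posterior Beta(15/4, 5)
obs 5: x=1 → posterior Beta(19/4, 5)
obs 6: x=1 → posterior Beta(23/4, 5)
obs 7: x=1 → posterior Beta(27/4, 5)
obs 8: x=1 → posterior Beta(31/4, 5)
obs 9: x=0 → posterior Beta(31/4, 6)
obs 10: x=0 → posterior Beta(31/4, 7)
obs 11: x=0 → posterior Beta(31/4, 8)
obs 12: x=0 → posterior Beta(31/4, 9)

27/59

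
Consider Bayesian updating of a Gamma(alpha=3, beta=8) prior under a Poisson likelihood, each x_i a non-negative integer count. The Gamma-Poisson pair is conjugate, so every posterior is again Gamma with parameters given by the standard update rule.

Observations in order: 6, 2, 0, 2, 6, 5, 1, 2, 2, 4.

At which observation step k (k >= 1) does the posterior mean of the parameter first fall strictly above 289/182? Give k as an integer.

k = 6

obs 1: x=6 → posterior Gamma(9, 9)
obs 2: x=2 → posterior Gamma(11, 10)
obs 3: x=0 → posterior Gamma(11, 11)
obs 4: x=2 → posterior Gamma(13, 12)
obs 5: x=6 → posterior Gamma(19, 13)
obs 6: x=5 → posterior Gamma(24, 14)
obs 7: x=1 → posterior Gamma(25, 15)
obs 8: x=2 → posterior Gamma(27, 16)
obs 9: x=2 → posterior Gamma(29, 17)
obs 10: x=4 → posterior Gamma(33, 18)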